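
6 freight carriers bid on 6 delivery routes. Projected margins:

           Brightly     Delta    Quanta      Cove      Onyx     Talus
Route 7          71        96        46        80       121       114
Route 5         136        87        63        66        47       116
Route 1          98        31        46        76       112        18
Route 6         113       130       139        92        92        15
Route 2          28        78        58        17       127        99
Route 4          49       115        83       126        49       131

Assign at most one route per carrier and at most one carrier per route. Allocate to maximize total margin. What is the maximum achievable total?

This is the linear assignment problem.
Optimal: Brightly→Route 5 ($136k), Delta→Route 7 ($96k), Quanta→Route 6 ($139k), Cove→Route 4 ($126k), Onyx→Route 1 ($112k), Talus→Route 2 ($99k) — total 136+96+139+126+112+99 = $708k.
Column-greedy (each route in turn goes to its best remaining carrier) gives $686k, worse by 22.
Next-best assignment: Brightly→Route 5, Delta→Route 4, Quanta→Route 6, Cove→Route 1, Onyx→Route 2, Talus→Route 7 = $707k.
Swapping Delta↔Talus (Delta→Route 2 $78k, Talus→Route 7 $114k) loses 3.

Max total: $708k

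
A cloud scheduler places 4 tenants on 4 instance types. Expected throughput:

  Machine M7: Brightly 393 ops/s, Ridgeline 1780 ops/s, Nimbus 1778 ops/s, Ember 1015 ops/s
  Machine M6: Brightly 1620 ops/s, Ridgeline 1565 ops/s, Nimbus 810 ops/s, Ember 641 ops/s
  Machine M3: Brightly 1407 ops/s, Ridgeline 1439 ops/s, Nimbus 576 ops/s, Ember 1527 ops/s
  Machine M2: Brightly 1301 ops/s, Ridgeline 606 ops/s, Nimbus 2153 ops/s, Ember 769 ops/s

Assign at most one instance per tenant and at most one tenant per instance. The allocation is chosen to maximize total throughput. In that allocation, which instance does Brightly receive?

Optimal: Brightly→Machine M6 (1620 ops/s), Ridgeline→Machine M7 (1780 ops/s), Nimbus→Machine M2 (2153 ops/s), Ember→Machine M3 (1527 ops/s) — total 1620+1780+2153+1527 = 7080 ops/s.
Next-best assignment: Brightly→Machine M6, Ridgeline→Machine M3, Nimbus→Machine M2, Ember→Machine M7 = 6227 ops/s.

Brightly receives Machine M6.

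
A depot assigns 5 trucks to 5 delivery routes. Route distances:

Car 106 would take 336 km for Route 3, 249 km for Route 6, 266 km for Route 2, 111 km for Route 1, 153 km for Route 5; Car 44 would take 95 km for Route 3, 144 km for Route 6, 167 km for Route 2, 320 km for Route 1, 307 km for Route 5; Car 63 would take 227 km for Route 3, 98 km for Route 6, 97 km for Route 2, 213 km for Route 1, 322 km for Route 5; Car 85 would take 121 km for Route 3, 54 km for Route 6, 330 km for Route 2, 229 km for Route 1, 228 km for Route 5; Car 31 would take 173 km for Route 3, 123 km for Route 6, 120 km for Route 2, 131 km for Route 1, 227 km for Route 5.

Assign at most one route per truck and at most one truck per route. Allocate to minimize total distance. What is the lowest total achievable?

Optimal: Car 106→Route 5 (153 km), Car 44→Route 3 (95 km), Car 63→Route 2 (97 km), Car 85→Route 6 (54 km), Car 31→Route 1 (131 km) — total 153+95+97+54+131 = 530 km.
Row-greedy (each truck in turn takes its cheapest remaining route) gives 584 km, worse by 54.
Next-best assignment: Car 106→Route 1, Car 44→Route 3, Car 63→Route 2, Car 85→Route 6, Car 31→Route 5 = 584 km.
Every other assignment is strictly worse.

Min total: 530 km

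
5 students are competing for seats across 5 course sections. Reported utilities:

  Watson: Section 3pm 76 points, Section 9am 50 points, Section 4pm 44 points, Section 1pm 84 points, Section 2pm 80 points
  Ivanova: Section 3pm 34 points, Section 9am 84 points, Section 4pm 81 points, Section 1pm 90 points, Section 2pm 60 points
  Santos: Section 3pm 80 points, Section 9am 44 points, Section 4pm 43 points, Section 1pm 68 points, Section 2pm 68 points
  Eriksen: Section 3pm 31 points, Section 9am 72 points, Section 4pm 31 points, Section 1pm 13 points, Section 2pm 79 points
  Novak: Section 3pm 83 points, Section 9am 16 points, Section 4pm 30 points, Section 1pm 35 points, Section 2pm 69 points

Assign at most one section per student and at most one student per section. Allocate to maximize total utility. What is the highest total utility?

Optimal: Watson→Section 1pm (84 points), Ivanova→Section 4pm (81 points), Santos→Section 2pm (68 points), Eriksen→Section 9am (72 points), Novak→Section 3pm (83 points) — total 84+81+68+72+83 = 388 points.
Row-greedy (each student in turn takes its best remaining section) gives 357 points, worse by 31.

Maximum total: 388 points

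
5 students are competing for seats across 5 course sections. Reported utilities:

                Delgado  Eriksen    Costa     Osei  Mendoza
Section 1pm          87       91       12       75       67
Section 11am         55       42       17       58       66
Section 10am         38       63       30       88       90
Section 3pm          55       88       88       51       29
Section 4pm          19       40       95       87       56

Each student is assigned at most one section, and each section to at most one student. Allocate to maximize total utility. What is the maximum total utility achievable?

This is the linear assignment problem.
Optimal: Delgado→Section 1pm (87 points), Eriksen→Section 3pm (88 points), Costa→Section 4pm (95 points), Osei→Section 10am (88 points), Mendoza→Section 11am (66 points) — total 87+88+95+88+66 = 424 points.
Max-entry greedy (repeatedly take the single best remaining cell) gives 389 points, worse by 35.

Maximum total: 424 points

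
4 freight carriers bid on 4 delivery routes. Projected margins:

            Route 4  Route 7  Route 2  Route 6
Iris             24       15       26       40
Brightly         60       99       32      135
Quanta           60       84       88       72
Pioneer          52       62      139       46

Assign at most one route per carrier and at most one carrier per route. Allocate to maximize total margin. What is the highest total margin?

Optimal: Iris→Route 4 ($24k), Brightly→Route 6 ($135k), Quanta→Route 7 ($84k), Pioneer→Route 2 ($139k) — total 24+135+84+139 = $382k.
Row-greedy (each carrier in turn takes its best remaining route) gives $279k, worse by 103.

Maximum total: $382k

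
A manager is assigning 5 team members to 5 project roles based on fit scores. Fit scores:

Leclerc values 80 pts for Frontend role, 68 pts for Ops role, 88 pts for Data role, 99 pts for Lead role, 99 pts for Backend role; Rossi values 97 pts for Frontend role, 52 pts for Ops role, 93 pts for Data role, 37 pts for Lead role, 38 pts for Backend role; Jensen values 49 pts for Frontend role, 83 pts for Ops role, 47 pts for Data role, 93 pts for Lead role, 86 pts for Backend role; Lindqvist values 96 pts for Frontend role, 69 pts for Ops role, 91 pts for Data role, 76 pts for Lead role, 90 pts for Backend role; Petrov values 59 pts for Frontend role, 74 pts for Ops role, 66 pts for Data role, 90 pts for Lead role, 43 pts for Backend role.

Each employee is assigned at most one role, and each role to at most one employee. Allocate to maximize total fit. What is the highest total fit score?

Max total: 461 pts

Treat this as an assignment problem: match each employee to one role.
Optimal: Leclerc→Backend role (99 pts), Rossi→Data role (93 pts), Jensen→Ops role (83 pts), Lindqvist→Frontend role (96 pts), Petrov→Lead role (90 pts) — total 99+93+83+96+90 = 461 pts.
Column-greedy (each role in turn goes to its best remaining employee) gives 413 pts, worse by 48.
Next-best assignment: Leclerc→Backend role, Rossi→Frontend role, Jensen→Ops role, Lindqvist→Data role, Petrov→Lead role = 460 pts.
Swapping Jensen↔Leclerc (Jensen→Backend role 86 pts, Leclerc→Ops role 68 pts) loses 28.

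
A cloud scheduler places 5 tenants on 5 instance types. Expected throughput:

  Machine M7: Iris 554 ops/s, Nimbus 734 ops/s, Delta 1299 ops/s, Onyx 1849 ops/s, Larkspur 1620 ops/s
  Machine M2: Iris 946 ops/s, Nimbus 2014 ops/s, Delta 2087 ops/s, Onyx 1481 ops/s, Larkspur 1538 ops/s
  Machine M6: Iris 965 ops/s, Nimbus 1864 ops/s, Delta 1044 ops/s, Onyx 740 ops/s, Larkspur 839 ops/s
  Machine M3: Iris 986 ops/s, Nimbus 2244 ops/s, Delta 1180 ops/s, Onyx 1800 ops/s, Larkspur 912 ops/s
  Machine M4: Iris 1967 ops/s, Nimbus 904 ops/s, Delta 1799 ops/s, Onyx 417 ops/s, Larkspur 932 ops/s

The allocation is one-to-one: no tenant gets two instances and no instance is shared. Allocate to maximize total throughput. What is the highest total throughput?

Max total: 9338 ops/s

Optimal: Iris→Machine M4 (1967 ops/s), Nimbus→Machine M6 (1864 ops/s), Delta→Machine M2 (2087 ops/s), Onyx→Machine M3 (1800 ops/s), Larkspur→Machine M7 (1620 ops/s) — total 1967+1864+2087+1800+1620 = 9338 ops/s.
Max-entry greedy (repeatedly take the single best remaining cell) gives 8986 ops/s, worse by 352.
Swapping Onyx↔Delta (Onyx→Machine M2 1481 ops/s, Delta→Machine M3 1180 ops/s) loses 1226.
No other one-to-one assignment exceeds 9338 ops/s.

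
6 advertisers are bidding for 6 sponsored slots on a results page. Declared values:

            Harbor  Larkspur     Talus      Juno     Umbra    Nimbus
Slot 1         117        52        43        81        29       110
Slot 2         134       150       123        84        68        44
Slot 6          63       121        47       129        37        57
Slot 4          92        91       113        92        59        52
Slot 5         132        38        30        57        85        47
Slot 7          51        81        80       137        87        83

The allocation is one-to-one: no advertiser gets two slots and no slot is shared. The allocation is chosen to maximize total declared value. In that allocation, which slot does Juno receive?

Juno receives Slot 6.

This is the linear assignment problem.
Optimal: Harbor→Slot 5 ($132), Larkspur→Slot 2 ($150), Talus→Slot 4 ($113), Juno→Slot 6 ($129), Umbra→Slot 7 ($87), Nimbus→Slot 1 ($110) — total 132+150+113+129+87+110 = $721.
Max-entry greedy (repeatedly take the single best remaining cell) gives $679, worse by 42.
Next-best assignment: Harbor→Slot 2, Larkspur→Slot 6, Talus→Slot 4, Juno→Slot 7, Umbra→Slot 5, Nimbus→Slot 1 = $700.
Swapping Juno↔Harbor (Juno→Slot 5 $57, Harbor→Slot 6 $63) loses 141.
Juno's own top slot is Slot 7 ($137), but forcing Juno→Slot 7 and reassigning the rest optimally gives only $700 — worse by 21.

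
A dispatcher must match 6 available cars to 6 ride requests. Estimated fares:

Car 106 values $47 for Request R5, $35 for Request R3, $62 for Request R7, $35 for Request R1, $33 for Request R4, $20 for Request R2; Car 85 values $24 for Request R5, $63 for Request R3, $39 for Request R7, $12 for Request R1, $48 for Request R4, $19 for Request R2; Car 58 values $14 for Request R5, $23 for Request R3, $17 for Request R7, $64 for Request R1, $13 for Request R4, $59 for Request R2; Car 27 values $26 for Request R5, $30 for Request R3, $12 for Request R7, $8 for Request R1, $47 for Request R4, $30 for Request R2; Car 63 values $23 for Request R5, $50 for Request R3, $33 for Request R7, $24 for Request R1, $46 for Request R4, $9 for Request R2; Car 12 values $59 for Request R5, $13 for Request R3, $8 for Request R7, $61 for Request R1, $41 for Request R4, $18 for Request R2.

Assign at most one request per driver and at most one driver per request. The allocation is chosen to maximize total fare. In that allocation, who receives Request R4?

Car 63 receives Request R4.

Treat this as an assignment problem: match each driver to one request.
Optimal: Car 106→Request R7 ($62), Car 85→Request R3 ($63), Car 58→Request R1 ($64), Car 27→Request R2 ($30), Car 63→Request R4 ($46), Car 12→Request R5 ($59) — total 62+63+64+30+46+59 = $324.
Row-greedy (each driver in turn takes its best remaining request) gives $277, worse by 47.
Next-best assignment: Car 106→Request R7, Car 85→Request R3, Car 58→Request R2, Car 27→Request R5, Car 63→Request R4, Car 12→Request R1 = $317.
No other one-to-one assignment exceeds $324.
Car 63's own top request is Request R3 ($50), but forcing Car 63→Request R3 and reassigning the rest optimally gives only $313 — worse by 11.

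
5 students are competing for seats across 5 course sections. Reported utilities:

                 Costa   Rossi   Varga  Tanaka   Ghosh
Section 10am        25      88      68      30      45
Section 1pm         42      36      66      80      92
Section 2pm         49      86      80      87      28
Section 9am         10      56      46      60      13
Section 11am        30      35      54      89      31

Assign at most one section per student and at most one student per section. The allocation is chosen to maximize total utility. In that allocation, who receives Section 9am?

Optimal: Costa→Section 2pm (49 points), Rossi→Section 10am (88 points), Varga→Section 9am (46 points), Tanaka→Section 11am (89 points), Ghosh→Section 1pm (92 points) — total 49+88+46+89+92 = 364 points.
Column-greedy (each section in turn goes to its best remaining student) gives 343 points, worse by 21.
Next-best assignment: Costa→Section 9am, Rossi→Section 10am, Varga→Section 2pm, Tanaka→Section 11am, Ghosh→Section 1pm = 359 points.
Swapping Costa↔Rossi (Costa→Section 10am 25 points, Rossi→Section 2pm 86 points) loses 26.
Checked against all permutations: 364 points is optimal.
Varga's own top section is Section 2pm (80 points), but forcing Varga→Section 2pm and reassigning the rest optimally gives only 359 points — worse by 5.

Varga receives Section 9am.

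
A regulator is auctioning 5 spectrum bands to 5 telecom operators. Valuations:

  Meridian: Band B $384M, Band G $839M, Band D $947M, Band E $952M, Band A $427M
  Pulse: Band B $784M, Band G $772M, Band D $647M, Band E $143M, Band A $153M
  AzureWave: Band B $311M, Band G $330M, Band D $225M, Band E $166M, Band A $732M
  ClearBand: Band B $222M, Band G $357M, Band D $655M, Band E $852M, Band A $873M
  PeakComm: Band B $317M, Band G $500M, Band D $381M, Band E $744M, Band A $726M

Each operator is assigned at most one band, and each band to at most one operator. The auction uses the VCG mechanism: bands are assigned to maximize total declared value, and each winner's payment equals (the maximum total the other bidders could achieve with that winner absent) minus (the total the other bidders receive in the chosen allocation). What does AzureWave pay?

AzureWave pays $265M.

Efficient allocation: Meridian→Band D ($947M), Pulse→Band B ($784M), AzureWave→Band A ($732M), ClearBand→Band E ($852M), PeakComm→Band G ($500M); total welfare W = $3815M.
AzureWave receives Band A at value $732M, so the others get W − 732 = $3083M.
Without AzureWave: best allocation of the remaining 4 bidders over all 5 bands is Meridian→Band D ($947M), Pulse→Band B ($784M), ClearBand→Band A ($873M), PeakComm→Band E ($744M), total $3348M.
VCG payment = (others' best without AzureWave) − (others' welfare with AzureWave) = 3348 − 3083 = $265M.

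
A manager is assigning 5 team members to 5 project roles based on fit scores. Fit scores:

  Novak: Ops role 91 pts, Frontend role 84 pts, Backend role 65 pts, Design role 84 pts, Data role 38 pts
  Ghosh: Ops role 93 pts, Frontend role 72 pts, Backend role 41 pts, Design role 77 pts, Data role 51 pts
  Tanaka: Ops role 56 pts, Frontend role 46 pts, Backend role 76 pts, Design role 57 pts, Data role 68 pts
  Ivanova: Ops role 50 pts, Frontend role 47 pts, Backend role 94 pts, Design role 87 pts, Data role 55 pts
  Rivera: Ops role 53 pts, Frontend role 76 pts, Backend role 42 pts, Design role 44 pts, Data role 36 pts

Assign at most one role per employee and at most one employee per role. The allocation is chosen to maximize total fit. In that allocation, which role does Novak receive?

Novak receives Design role.

Optimal: Novak→Design role (84 pts), Ghosh→Ops role (93 pts), Tanaka→Data role (68 pts), Ivanova→Backend role (94 pts), Rivera→Frontend role (76 pts) — total 84+93+68+94+76 = 415 pts.
Row-greedy (each employee in turn takes its best remaining role) gives 375 pts, worse by 40.
Novak's own top role is Ops role (91 pts), but forcing Novak→Ops role and reassigning the rest optimally gives only 406 pts — worse by 9.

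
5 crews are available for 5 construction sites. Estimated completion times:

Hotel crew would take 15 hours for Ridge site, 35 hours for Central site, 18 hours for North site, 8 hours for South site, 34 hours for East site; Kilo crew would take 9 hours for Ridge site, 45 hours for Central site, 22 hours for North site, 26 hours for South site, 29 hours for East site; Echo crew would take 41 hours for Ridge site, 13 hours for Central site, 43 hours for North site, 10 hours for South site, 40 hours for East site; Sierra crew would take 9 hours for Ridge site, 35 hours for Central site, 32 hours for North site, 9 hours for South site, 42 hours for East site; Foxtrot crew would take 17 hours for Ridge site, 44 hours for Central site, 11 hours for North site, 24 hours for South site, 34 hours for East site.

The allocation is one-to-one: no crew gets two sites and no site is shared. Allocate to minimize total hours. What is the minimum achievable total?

Minimum total: 70 hours

Optimal: Hotel crew→South site (8 hours), Kilo crew→East site (29 hours), Echo crew→Central site (13 hours), Sierra crew→Ridge site (9 hours), Foxtrot crew→North site (11 hours) — total 8+29+13+9+11 = 70 hours.
Min-entry greedy (repeatedly take the single cheapest remaining cell) gives 83 hours, worse by 13.
Swapping Sierra crew↔Kilo crew (Sierra crew→East site 42 hours, Kilo crew→Ridge site 9 hours) adds 13.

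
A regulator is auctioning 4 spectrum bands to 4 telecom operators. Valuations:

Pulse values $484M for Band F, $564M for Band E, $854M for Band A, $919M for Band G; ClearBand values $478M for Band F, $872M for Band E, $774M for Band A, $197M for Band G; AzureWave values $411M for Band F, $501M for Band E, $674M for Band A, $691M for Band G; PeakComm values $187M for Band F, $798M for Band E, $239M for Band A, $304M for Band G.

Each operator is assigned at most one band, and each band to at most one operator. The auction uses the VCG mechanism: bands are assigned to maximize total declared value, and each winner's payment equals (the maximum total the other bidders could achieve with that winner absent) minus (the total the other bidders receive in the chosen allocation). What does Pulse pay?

Efficient allocation: Pulse→Band G ($919M), ClearBand→Band A ($774M), AzureWave→Band F ($411M), PeakComm→Band E ($798M); total welfare W = $2902M.
Pulse receives Band G at value $919M, so the others get W − 919 = $1983M.
Without Pulse: best allocation of the remaining 3 bidders over all 4 bands is ClearBand→Band A ($774M), AzureWave→Band G ($691M), PeakComm→Band E ($798M), total $2263M.
VCG payment = (others' best without Pulse) − (others' welfare with Pulse) = 2263 − 1983 = $280M.

Pulse pays $280M.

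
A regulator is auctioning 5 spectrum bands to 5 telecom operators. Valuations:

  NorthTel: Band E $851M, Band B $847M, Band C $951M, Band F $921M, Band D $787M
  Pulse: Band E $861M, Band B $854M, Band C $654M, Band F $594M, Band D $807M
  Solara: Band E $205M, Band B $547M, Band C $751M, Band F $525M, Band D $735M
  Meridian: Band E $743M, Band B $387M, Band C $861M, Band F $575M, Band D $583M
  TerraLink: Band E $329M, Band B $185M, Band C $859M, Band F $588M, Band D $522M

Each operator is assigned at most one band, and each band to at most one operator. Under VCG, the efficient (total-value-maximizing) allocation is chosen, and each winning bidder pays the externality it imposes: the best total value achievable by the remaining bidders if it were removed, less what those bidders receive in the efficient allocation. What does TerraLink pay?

Efficient allocation: NorthTel→Band F ($921M), Pulse→Band B ($854M), Solara→Band D ($735M), Meridian→Band E ($743M), TerraLink→Band C ($859M); total welfare W = $4112M.
TerraLink receives Band C at value $859M, so the others get W − 859 = $3253M.
Without TerraLink: best allocation of the remaining 4 bidders over all 5 bands is NorthTel→Band F ($921M), Pulse→Band E ($861M), Solara→Band D ($735M), Meridian→Band C ($861M), total $3378M.
VCG payment = (others' best without TerraLink) − (others' welfare with TerraLink) = 3378 − 3253 = $125M.

TerraLink pays $125M.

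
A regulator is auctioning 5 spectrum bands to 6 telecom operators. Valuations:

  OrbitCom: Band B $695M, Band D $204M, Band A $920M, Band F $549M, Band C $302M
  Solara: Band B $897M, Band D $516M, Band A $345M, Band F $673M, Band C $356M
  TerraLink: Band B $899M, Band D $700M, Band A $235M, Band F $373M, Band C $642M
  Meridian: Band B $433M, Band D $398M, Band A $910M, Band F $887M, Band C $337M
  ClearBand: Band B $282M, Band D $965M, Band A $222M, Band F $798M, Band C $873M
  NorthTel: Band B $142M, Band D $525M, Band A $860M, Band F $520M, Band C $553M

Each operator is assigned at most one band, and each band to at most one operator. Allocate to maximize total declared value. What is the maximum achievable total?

Maximum total: $4311M

Treat this as an assignment problem: match each operator to one band.
Optimal: Solara→Band B ($897M), ClearBand→Band D ($965M), OrbitCom→Band A ($920M), Meridian→Band F ($887M), TerraLink→Band C ($642M) — total 897+965+920+887+642 = $4311M.
Column-greedy (each band in turn goes to its best remaining operator) gives $4224M, worse by 87.
Next-best assignment: Solara→Band B, TerraLink→Band D, OrbitCom→Band A, Meridian→Band F, ClearBand→Band C = $4277M.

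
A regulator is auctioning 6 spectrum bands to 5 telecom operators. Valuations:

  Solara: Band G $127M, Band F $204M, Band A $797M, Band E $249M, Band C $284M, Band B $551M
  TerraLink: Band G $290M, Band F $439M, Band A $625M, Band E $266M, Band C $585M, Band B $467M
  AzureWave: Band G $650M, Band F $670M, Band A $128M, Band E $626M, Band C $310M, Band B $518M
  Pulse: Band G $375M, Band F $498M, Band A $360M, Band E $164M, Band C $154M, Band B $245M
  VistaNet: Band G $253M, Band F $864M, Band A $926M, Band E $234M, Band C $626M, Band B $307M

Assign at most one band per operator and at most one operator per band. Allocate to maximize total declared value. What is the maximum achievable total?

Max total: $3247M

Optimal: Solara→Band A ($797M), TerraLink→Band C ($585M), AzureWave→Band E ($626M), Pulse→Band G ($375M), VistaNet→Band F ($864M) — total 797+585+626+375+864 = $3247M.
Row-greedy (each operator in turn takes its best remaining band) gives $2734M, worse by 513.
Next-best assignment: Solara→Band B, TerraLink→Band C, AzureWave→Band G, Pulse→Band F, VistaNet→Band A = $3210M.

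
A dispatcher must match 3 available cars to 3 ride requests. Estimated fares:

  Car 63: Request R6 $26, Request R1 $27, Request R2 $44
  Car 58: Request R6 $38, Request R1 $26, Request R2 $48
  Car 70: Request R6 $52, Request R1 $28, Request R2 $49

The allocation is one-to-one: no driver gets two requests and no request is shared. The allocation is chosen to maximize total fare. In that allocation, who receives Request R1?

Car 63 receives Request R1.

Optimal: Car 63→Request R1 ($27), Car 58→Request R2 ($48), Car 70→Request R6 ($52) — total 27+48+52 = $127.
Row-greedy (each driver in turn takes its best remaining request) gives $110, worse by 17.
Car 63's own top request is Request R2 ($44), but forcing Car 63→Request R2 and reassigning the rest optimally gives only $122 — worse by 5.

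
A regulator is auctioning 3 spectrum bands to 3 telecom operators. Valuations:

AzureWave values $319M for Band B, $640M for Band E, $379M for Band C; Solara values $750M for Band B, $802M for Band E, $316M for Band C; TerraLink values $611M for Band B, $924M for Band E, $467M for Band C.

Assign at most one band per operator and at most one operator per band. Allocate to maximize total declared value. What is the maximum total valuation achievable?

Treat this as an assignment problem: match each operator to one band.
Optimal: AzureWave→Band C ($379M), Solara→Band B ($750M), TerraLink→Band E ($924M) — total 379+750+924 = $2053M.
Row-greedy (each operator in turn takes its best remaining band) gives $1857M, worse by 196.
Next-best assignment: AzureWave→Band E, Solara→Band B, TerraLink→Band C = $1857M.
Swapping Solara↔AzureWave (Solara→Band C $316M, AzureWave→Band B $319M) loses 494.
No other one-to-one assignment exceeds $2053M.

Maximum total: $2053M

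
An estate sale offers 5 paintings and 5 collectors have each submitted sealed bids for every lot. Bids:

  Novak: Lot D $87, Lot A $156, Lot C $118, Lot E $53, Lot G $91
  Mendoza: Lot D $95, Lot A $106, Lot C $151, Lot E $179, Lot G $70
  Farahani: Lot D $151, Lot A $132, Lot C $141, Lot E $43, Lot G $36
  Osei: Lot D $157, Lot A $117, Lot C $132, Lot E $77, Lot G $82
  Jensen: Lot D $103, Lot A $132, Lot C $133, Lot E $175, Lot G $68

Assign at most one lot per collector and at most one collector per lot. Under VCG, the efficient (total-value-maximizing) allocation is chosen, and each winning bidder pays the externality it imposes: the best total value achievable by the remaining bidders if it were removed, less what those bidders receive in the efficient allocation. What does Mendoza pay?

Efficient allocation: Novak→Lot A ($156), Mendoza→Lot C ($151), Farahani→Lot D ($151), Osei→Lot G ($82), Jensen→Lot E ($175); total welfare W = $715.
Mendoza receives Lot C at value $151, so the others get W − 151 = $564.
Without Mendoza: best allocation of the remaining 4 bidders over all 5 lots is Novak→Lot A ($156), Farahani→Lot C ($141), Osei→Lot D ($157), Jensen→Lot E ($175), total $629.
VCG payment = (others' best without Mendoza) − (others' welfare with Mendoza) = 629 − 564 = $65.

Mendoza pays $65.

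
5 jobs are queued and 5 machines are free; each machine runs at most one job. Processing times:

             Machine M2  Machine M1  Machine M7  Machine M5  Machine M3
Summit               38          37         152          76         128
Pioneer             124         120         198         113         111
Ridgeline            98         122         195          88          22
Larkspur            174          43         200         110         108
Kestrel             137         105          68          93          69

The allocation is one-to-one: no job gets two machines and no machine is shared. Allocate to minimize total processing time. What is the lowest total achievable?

This is a one-to-one assignment (minimum-cost bipartite matching).
Optimal: Summit→Machine M2 (38 min), Pioneer→Machine M5 (113 min), Ridgeline→Machine M3 (22 min), Larkspur→Machine M1 (43 min), Kestrel→Machine M7 (68 min) — total 38+113+22+43+68 = 284 min.
Next-best assignment: Summit→Machine M5, Pioneer→Machine M2, Ridgeline→Machine M3, Larkspur→Machine M1, Kestrel→Machine M7 = 333 min.

Minimum total: 284 min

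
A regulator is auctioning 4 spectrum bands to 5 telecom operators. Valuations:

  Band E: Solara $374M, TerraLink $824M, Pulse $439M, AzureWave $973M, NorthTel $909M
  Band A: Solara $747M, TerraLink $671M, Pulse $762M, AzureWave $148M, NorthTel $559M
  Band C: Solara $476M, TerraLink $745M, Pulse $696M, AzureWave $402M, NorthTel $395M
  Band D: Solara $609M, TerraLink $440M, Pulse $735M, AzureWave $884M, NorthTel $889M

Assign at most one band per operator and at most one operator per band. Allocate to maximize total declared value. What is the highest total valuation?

Optimal: AzureWave→Band E ($973M), Pulse→Band A ($762M), TerraLink→Band C ($745M), NorthTel→Band D ($889M) — total 973+762+745+889 = $3369M.
Next-best assignment: AzureWave→Band E, Solara→Band A, TerraLink→Band C, NorthTel→Band D = $3354M.
Swapping TerraLink↔Pulse (TerraLink→Band A $671M, Pulse→Band C $696M) loses 140.

Maximum total: $3369M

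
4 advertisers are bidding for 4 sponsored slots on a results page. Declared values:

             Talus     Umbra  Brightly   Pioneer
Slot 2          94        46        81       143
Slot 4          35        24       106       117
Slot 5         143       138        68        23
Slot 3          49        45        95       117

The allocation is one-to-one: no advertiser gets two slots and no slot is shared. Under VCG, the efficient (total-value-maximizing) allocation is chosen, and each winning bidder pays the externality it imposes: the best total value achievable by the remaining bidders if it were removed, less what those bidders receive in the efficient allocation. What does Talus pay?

Efficient allocation: Talus→Slot 2 ($94), Umbra→Slot 5 ($138), Brightly→Slot 4 ($106), Pioneer→Slot 3 ($117); total welfare W = $455.
Talus receives Slot 2 at value $94, so the others get W − 94 = $361.
Without Talus: best allocation of the remaining 3 bidders over all 4 slots is Umbra→Slot 5 ($138), Brightly→Slot 4 ($106), Pioneer→Slot 2 ($143), total $387.
VCG payment = (others' best without Talus) − (others' welfare with Talus) = 387 − 361 = $26.

Talus pays $26.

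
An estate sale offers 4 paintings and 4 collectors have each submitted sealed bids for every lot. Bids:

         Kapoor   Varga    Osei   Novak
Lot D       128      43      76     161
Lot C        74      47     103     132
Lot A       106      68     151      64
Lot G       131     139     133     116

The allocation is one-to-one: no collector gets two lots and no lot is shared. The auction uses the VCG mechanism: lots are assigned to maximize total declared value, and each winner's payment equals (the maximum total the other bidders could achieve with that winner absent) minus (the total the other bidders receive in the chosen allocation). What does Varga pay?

Efficient allocation: Kapoor→Lot D ($128), Varga→Lot G ($139), Osei→Lot A ($151), Novak→Lot C ($132); total welfare W = $550.
Varga receives Lot G at value $139, so the others get W − 139 = $411.
Without Varga: best allocation of the remaining 3 bidders over all 4 lots is Kapoor→Lot G ($131), Osei→Lot A ($151), Novak→Lot D ($161), total $443.
VCG payment = (others' best without Varga) − (others' welfare with Varga) = 443 − 411 = $32.

Varga pays $32.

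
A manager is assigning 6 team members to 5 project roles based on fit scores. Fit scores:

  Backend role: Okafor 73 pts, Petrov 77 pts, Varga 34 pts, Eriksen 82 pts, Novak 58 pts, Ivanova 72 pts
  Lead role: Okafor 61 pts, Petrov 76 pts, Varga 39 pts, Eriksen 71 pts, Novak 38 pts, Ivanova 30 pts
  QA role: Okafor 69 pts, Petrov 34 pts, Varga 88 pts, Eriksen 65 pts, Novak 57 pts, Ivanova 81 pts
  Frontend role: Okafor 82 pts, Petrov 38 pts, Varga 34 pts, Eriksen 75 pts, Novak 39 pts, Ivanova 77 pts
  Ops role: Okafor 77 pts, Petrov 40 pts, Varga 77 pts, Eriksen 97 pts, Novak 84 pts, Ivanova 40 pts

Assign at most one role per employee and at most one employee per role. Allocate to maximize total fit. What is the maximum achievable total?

Max total: 415 pts

This is a one-to-one assignment (maximum-weight bipartite matching).
Optimal: Ivanova→Backend role (72 pts), Petrov→Lead role (76 pts), Varga→QA role (88 pts), Okafor→Frontend role (82 pts), Eriksen→Ops role (97 pts) — total 72+76+88+82+97 = 415 pts.
Column-greedy (each role in turn goes to its best remaining employee) gives 412 pts, worse by 3.
No other one-to-one assignment exceeds 415 pts.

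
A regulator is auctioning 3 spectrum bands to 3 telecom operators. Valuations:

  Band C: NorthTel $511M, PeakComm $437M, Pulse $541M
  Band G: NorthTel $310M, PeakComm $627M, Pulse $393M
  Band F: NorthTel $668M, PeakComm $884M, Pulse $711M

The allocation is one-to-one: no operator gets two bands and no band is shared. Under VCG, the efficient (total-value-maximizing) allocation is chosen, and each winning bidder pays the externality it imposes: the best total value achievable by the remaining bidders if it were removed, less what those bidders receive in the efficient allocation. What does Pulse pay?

Pulse pays $257M.

Efficient allocation: NorthTel→Band C ($511M), PeakComm→Band G ($627M), Pulse→Band F ($711M); total welfare W = $1849M.
Pulse receives Band F at value $711M, so the others get W − 711 = $1138M.
Without Pulse: best allocation of the remaining 2 bidders over all 3 bands is NorthTel→Band C ($511M), PeakComm→Band F ($884M), total $1395M.
VCG payment = (others' best without Pulse) − (others' welfare with Pulse) = 1395 − 1138 = $257M.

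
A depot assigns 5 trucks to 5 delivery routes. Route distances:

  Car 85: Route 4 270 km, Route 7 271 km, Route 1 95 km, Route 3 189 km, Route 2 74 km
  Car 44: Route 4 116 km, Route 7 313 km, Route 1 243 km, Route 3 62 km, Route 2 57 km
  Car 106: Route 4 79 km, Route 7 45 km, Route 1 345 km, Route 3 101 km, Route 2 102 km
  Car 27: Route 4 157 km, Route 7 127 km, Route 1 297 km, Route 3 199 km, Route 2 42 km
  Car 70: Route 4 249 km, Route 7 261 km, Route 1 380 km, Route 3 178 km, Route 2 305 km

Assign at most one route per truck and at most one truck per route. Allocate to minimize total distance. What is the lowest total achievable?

Minimum total: 476 km

Optimal: Car 85→Route 1 (95 km), Car 44→Route 4 (116 km), Car 106→Route 7 (45 km), Car 27→Route 2 (42 km), Car 70→Route 3 (178 km) — total 95+116+45+42+178 = 476 km.
Min-entry greedy (repeatedly take the single cheapest remaining cell) gives 493 km, worse by 17.
Next-best assignment: Car 85→Route 1, Car 44→Route 3, Car 106→Route 7, Car 27→Route 2, Car 70→Route 4 = 493 km.
Checked against all permutations: 476 km is optimal.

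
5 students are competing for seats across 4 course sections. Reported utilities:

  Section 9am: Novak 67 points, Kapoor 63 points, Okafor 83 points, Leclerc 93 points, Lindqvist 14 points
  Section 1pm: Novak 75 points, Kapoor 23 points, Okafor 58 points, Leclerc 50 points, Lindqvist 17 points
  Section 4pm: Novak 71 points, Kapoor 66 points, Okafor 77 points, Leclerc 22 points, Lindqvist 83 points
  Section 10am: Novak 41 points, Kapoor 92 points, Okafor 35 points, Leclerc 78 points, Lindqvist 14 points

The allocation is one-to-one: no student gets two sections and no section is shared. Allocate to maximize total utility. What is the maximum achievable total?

Optimal: Leclerc→Section 9am (93 points), Novak→Section 1pm (75 points), Lindqvist→Section 4pm (83 points), Kapoor→Section 10am (92 points) — total 93+75+83+92 = 343 points.
Row-greedy (each student in turn takes its best remaining section) gives 272 points, worse by 71.

Maximum total: 343 points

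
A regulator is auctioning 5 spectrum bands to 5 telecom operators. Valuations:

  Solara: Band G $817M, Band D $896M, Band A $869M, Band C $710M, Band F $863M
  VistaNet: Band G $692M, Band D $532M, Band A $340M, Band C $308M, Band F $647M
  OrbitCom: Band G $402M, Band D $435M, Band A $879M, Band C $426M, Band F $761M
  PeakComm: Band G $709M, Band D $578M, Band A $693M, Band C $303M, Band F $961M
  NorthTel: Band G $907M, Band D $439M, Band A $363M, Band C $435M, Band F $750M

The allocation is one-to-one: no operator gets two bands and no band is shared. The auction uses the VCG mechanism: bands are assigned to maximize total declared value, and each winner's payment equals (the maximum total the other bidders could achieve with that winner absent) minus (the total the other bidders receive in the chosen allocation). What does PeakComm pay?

Efficient allocation: Solara→Band C ($710M), VistaNet→Band D ($532M), OrbitCom→Band A ($879M), PeakComm→Band F ($961M), NorthTel→Band G ($907M); total welfare W = $3989M.
PeakComm receives Band F at value $961M, so the others get W − 961 = $3028M.
Without PeakComm: best allocation of the remaining 4 bidders over all 5 bands is Solara→Band D ($896M), VistaNet→Band F ($647M), OrbitCom→Band A ($879M), NorthTel→Band G ($907M), total $3329M.
VCG payment = (others' best without PeakComm) − (others' welfare with PeakComm) = 3329 − 3028 = $301M.

PeakComm pays $301M.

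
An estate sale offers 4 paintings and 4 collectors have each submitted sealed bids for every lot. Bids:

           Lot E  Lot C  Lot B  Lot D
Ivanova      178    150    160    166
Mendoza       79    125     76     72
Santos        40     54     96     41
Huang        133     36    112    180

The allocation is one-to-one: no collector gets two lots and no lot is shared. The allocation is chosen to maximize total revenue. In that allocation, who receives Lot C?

Optimal: Ivanova→Lot E ($178), Mendoza→Lot C ($125), Santos→Lot B ($96), Huang→Lot D ($180) — total 178+125+96+180 = $579.
Column-greedy (each lot in turn goes to its best remaining collector) gives $456, worse by 123.

Mendoza receives Lot C.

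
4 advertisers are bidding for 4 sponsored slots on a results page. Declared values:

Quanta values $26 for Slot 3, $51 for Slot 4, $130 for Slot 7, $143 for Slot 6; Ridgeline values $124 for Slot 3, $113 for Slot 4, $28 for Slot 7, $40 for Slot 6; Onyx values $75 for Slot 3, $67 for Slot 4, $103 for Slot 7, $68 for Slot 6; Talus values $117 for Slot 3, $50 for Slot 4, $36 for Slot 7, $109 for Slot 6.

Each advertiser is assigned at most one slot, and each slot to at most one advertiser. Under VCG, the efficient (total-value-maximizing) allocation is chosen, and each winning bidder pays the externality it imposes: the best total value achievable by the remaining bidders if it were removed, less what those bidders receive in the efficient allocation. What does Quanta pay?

Quanta pays $3.

Efficient allocation: Quanta→Slot 6 ($143), Ridgeline→Slot 4 ($113), Onyx→Slot 7 ($103), Talus→Slot 3 ($117); total welfare W = $476.
Quanta receives Slot 6 at value $143, so the others get W − 143 = $333.
Without Quanta: best allocation of the remaining 3 bidders over all 4 slots is Ridgeline→Slot 3 ($124), Onyx→Slot 7 ($103), Talus→Slot 6 ($109), total $336.
VCG payment = (others' best without Quanta) − (others' welfare with Quanta) = 336 − 333 = $3.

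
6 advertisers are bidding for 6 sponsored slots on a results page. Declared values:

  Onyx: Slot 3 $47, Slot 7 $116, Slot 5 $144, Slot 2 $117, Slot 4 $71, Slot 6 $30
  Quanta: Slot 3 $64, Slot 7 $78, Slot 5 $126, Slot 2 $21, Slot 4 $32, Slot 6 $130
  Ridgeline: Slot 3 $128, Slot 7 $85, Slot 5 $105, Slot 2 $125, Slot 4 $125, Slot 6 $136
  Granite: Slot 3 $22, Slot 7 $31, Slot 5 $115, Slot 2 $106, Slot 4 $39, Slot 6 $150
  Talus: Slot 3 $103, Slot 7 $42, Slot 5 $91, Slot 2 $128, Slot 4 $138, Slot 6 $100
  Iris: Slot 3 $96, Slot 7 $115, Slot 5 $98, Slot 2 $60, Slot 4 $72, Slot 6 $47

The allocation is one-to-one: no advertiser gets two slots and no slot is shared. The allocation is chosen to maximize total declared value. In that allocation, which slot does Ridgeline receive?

Optimal: Onyx→Slot 2 ($117), Quanta→Slot 5 ($126), Ridgeline→Slot 3 ($128), Granite→Slot 6 ($150), Talus→Slot 4 ($138), Iris→Slot 7 ($115) — total 117+126+128+150+138+115 = $774.
Row-greedy (each advertiser in turn takes its best remaining slot) gives $761, worse by 13.
Next-best assignment: Onyx→Slot 5, Quanta→Slot 6, Ridgeline→Slot 3, Granite→Slot 2, Talus→Slot 4, Iris→Slot 7 = $761.
Swapping Granite↔Talus (Granite→Slot 4 $39, Talus→Slot 6 $100) loses 149.
No other one-to-one assignment exceeds $774.
Ridgeline's own top slot is Slot 6 ($136), but forcing Ridgeline→Slot 6 and reassigning the rest optimally gives only $718 — worse by 56.

Ridgeline receives Slot 3.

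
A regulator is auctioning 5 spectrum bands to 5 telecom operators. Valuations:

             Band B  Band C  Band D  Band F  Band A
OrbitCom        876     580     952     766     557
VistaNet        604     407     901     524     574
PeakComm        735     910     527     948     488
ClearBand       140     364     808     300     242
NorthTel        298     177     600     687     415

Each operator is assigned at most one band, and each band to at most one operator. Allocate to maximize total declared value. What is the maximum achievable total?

Optimal: OrbitCom→Band B ($876M), VistaNet→Band A ($574M), PeakComm→Band C ($910M), ClearBand→Band D ($808M), NorthTel→Band F ($687M) — total 876+574+910+808+687 = $3855M.
Max-entry greedy (repeatedly take the single best remaining cell) gives $3283M, worse by 572.
Next-best assignment: OrbitCom→Band B, VistaNet→Band D, PeakComm→Band C, ClearBand→Band A, NorthTel→Band F = $3616M.
No other one-to-one assignment exceeds $3855M.

Maximum total: $3855M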